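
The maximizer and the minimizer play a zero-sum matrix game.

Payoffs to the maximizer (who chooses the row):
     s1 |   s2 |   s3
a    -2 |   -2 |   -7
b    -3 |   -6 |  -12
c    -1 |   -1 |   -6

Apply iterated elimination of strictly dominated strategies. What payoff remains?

-6

Row b is strictly dominated by row a (-2>-3, -2>-6, -7>-12); eliminate b.
Column s1 is strictly dominated by s3 for the minimizer (-7<-2, -6<-1); eliminate s1.
Row a is strictly dominated by row c (-1>-2, -6>-7); eliminate a.
Column s2 is strictly dominated by s3 for the minimizer (-6<-1); eliminate s2.
Only (c, s3) remains, with payoff -6.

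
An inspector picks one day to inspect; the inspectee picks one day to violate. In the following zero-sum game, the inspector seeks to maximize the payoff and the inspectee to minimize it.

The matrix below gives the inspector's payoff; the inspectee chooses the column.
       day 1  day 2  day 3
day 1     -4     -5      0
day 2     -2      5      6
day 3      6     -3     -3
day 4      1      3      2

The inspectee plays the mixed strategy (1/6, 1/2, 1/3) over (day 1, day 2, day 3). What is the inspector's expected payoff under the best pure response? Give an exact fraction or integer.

day 1: (-4)·(1/6) + (-5)·(1/2) + (0)·(1/3) = -19/6.
day 2: (-2)·(1/6) + (5)·(1/2) + (6)·(1/3) = 25/6.
day 3: (6)·(1/6) + (-3)·(1/2) + (-3)·(1/3) = -3/2.
day 4: (1)·(1/6) + (3)·(1/2) + (2)·(1/3) = 7/3.
The best pure response is day 2 with expected payoff 25/6.

25/6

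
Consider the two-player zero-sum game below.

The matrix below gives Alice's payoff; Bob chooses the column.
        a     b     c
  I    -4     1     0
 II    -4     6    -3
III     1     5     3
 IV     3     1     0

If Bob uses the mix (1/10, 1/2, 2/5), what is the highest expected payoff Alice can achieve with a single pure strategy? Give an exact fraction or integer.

I: (-4)·(1/10) + (1)·(1/2) + (0)·(2/5) = 1/10.
II: (-4)·(1/10) + (6)·(1/2) + (-3)·(2/5) = 7/5.
III: (1)·(1/10) + (5)·(1/2) + (3)·(2/5) = 19/5.
IV: (3)·(1/10) + (1)·(1/2) + (0)·(2/5) = 4/5.
The best pure response is III with expected payoff 19/5.

19/5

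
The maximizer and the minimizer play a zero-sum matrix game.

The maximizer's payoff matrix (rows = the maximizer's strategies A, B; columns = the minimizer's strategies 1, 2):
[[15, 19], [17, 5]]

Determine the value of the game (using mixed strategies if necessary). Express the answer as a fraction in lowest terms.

Row minima are 15 and 5, so the maximizer's maximin is 15; column maxima are 17 and 19, so the minimizer's minimax is 17. These differ, so the equilibrium is in mixed strategies.
Let the maximizer play A with probability p. The minimizer is indifferent when 15p + 17(1−p) = 19p + 5(1−p), giving p = 3/4.
Let the minimizer play 1 with probability q. The maximizer is indifferent when 15q + 19(1−q) = 17q + 5(1−q), giving q = 7/8.
The value is 15·(7/8) + (19)·(1/8) = 31/2.

31/2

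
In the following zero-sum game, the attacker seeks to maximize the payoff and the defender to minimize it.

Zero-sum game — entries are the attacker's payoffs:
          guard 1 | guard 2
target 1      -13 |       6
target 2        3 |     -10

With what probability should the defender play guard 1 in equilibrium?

Row minima are -13 and -10, so the attacker's maximin is -10; column maxima are 3 and 6, so the defender's minimax is 3. These differ, so the equilibrium is in mixed strategies.
Let the defender play guard 1 with probability q. The attacker is indifferent when −13q + 6(1−q) = 3q − 10(1−q), giving q = 1/2.

1/2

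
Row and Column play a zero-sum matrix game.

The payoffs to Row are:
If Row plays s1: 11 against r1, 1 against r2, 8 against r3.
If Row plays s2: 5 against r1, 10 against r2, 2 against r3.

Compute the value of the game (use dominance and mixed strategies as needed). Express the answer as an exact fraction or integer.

Column r1 is strictly dominated by r3 for Column (it gives Row more in every row).
The remaining 2×2 game on (s1, s2) × (r2, r3) has no saddle point. Let Row play s1 with probability p; indifference gives p + 10(1−p) = 8p + 2(1−p), so p = 8/15.
Similarly Column's optimal q on r2 is 2/5, and the value is 1·(2/5) + (8)·(3/5) = 26/5.

26/5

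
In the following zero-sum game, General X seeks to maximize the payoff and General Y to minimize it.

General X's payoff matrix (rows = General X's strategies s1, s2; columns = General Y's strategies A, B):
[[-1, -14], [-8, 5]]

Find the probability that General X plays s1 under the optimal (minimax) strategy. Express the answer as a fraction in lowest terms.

1/2

Row minima are -14 and -8, so General X's maximin is -8; column maxima are -1 and 5, so General Y's minimax is -1. These differ, so the equilibrium is in mixed strategies.
Let General X play s1 with probability p. General Y is indifferent when −p − 8(1−p) = −14p + 5(1−p), giving p = 1/2.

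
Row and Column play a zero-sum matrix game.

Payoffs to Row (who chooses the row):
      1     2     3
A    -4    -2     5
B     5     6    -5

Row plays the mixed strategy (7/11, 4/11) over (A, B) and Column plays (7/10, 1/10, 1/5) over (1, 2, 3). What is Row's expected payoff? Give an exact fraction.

-8/55

Against (7/10, 1/10, 1/5), each row's expected payoff is A: -2; B: 31/10.
Taking the (7/11, 4/11)-weighted average: (7/11)·(-2) + (4/11)·(31/10) = -8/55.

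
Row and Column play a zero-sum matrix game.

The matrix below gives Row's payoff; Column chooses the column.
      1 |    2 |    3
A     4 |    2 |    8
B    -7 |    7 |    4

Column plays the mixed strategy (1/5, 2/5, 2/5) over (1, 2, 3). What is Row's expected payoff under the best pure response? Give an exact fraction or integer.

A: (4)·(1/5) + (2)·(2/5) + (8)·(2/5) = 24/5.
B: (-7)·(1/5) + (7)·(2/5) + (4)·(2/5) = 3.
The best pure response is A with expected payoff 24/5.

24/5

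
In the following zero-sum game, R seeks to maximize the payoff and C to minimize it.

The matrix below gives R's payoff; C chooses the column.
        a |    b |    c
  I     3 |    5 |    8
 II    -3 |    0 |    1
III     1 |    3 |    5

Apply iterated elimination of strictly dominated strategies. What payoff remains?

Column b is strictly dominated by a for C (3<5, -3<0, 1<3); eliminate b.
Column c is strictly dominated by a for C (3<8, -3<1, 1<5); eliminate c.
Row III is strictly dominated by row I (3>1); eliminate III.
Row II is strictly dominated by row I (3>-3); eliminate II.
Only (I, a) remains, with payoff 3.

3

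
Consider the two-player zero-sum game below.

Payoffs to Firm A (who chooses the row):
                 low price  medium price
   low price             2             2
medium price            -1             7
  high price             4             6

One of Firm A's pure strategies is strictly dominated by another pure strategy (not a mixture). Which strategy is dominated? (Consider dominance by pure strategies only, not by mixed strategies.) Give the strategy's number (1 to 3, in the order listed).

Compare low price with high price: 4 > 2, 6 > 2.
So high price strictly dominates low price for Firm A; low price is strictly dominated.

1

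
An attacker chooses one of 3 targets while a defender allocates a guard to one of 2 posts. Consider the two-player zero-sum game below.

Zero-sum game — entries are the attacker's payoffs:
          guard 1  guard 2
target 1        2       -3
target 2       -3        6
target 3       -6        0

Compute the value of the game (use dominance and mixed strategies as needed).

Row target 3 is strictly dominated by row target 2, so the attacker never plays it.
The remaining 2×2 game on (target 1, target 2) × (guard 1, guard 2) has no saddle point. Let the attacker play target 1 with probability p; indifference gives 2p − 3(1−p) = −3p + 6(1−p), so p = 9/14.
Similarly the defender's optimal q on guard 1 is 9/14, and the value is 2·(9/14) + (-3)·(5/14) = 3/14.

3/14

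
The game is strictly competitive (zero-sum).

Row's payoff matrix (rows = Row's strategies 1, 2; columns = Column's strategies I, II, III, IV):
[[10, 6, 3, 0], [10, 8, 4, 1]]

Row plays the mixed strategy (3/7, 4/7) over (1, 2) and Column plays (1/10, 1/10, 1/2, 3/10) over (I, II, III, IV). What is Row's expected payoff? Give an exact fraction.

Against (1/10, 1/10, 1/2, 3/10), each row's expected payoff is 1: 31/10; 2: 41/10.
Taking the (3/7, 4/7)-weighted average: (3/7)·(31/10) + (4/7)·(41/10) = 257/70.

257/70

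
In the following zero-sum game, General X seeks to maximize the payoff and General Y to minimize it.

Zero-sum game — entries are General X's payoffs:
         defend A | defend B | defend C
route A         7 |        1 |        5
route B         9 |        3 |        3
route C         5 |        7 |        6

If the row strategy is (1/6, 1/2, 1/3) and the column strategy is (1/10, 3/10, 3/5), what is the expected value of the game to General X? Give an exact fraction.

Against (1/10, 3/10, 3/5), each row's expected payoff is route A: 4; route B: 18/5; route C: 31/5.
Taking the (1/6, 1/2, 1/3)-weighted average: (1/6)·(4) + (1/2)·(18/5) + (1/3)·(31/5) = 68/15.

68/15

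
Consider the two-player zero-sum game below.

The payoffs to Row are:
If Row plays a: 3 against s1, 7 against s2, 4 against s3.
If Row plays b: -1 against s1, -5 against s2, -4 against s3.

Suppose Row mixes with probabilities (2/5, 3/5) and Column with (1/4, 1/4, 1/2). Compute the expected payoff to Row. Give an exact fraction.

-3/10

Against (1/4, 1/4, 1/2), each row's expected payoff is a: 9/2; b: -7/2.
Taking the (2/5, 3/5)-weighted average: (2/5)·(9/2) + (3/5)·(-7/2) = -3/10.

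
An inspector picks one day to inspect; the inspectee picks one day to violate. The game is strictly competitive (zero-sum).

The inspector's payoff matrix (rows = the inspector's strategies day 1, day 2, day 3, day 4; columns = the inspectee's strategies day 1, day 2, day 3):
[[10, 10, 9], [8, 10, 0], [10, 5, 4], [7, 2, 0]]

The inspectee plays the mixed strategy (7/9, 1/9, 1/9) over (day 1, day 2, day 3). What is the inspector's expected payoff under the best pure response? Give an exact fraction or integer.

89/9

day 1: (10)·(7/9) + (10)·(1/9) + (9)·(1/9) = 89/9.
day 2: (8)·(7/9) + (10)·(1/9) + (0)·(1/9) = 22/3.
day 3: (10)·(7/9) + (5)·(1/9) + (4)·(1/9) = 79/9.
day 4: (7)·(7/9) + (2)·(1/9) + (0)·(1/9) = 17/3.
The best pure response is day 1 with expected payoff 89/9.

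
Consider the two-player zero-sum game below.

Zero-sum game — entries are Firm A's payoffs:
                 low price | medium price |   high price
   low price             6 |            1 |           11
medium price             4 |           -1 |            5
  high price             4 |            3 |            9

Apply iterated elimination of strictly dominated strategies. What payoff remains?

Row medium price is strictly dominated by row low price (6>4, 1>-1, 11>5); eliminate medium price.
Column low price is strictly dominated by medium price for Firm B (1<6, 3<4); eliminate low price.
Column high price is strictly dominated by medium price for Firm B (1<11, 3<9); eliminate high price.
Row low price is strictly dominated by row high price (3>1); eliminate low price.
Only (high price, medium price) remains, with payoff 3.

3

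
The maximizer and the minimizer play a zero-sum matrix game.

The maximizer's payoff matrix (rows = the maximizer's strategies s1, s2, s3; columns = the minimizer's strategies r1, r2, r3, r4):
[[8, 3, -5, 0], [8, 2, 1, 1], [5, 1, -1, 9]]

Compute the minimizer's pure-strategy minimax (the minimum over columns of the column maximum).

The worst case (largest entry) in each column is r1: 8, r2: 3, r3: 1, r4: 9.
The best (smallest) of these is 1.

1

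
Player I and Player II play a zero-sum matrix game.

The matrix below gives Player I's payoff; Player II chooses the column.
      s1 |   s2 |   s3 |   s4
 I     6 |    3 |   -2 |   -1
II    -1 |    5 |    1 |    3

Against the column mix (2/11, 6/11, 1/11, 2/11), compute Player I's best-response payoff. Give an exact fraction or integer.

35/11

I: (6)·(2/11) + (3)·(6/11) + (-2)·(1/11) + (-1)·(2/11) = 26/11.
II: (-1)·(2/11) + (5)·(6/11) + (1)·(1/11) + (3)·(2/11) = 35/11.
The best pure response is II with expected payoff 35/11.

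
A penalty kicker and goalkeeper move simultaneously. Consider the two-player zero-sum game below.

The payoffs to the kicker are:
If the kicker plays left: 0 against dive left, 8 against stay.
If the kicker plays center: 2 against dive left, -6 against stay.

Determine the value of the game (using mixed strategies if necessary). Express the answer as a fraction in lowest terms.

1

Row minima are 0 and -6, so the kicker's maximin is 0; column maxima are 2 and 8, so the goalkeeper's minimax is 2. These differ, so the equilibrium is in mixed strategies.
Let the kicker play left with probability p. The goalkeeper is indifferent when 2(1−p) = 8p − 6(1−p), giving p = 1/2.
Let the goalkeeper play dive left with probability q. The kicker is indifferent when 8(1−q) = 2q − 6(1−q), giving q = 7/8.
The value is 0·(7/8) + (8)·(1/8) = 1.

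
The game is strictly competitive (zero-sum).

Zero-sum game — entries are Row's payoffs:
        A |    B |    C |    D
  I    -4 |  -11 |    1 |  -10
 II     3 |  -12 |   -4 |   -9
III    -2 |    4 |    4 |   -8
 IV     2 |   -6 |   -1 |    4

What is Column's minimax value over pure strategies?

The worst case (largest entry) in each column is A: 3, B: 4, C: 4, D: 4.
The best (smallest) of these is 3.

3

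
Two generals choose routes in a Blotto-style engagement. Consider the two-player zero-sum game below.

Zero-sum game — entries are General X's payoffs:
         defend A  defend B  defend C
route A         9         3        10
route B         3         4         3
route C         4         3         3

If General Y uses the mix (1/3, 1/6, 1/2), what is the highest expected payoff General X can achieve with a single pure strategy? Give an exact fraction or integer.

17/2

route A: (9)·(1/3) + (3)·(1/6) + (10)·(1/2) = 17/2.
route B: (3)·(1/3) + (4)·(1/6) + (3)·(1/2) = 19/6.
route C: (4)·(1/3) + (3)·(1/6) + (3)·(1/2) = 10/3.
The best pure response is route A with expected payoff 17/2.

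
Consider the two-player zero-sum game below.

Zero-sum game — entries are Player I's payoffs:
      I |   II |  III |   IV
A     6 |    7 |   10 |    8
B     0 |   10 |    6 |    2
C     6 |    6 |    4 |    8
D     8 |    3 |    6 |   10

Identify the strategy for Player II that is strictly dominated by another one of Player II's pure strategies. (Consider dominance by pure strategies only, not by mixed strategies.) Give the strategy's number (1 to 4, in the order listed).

4

Player II prefers columns that give Player I less. Compare IV with I: 6 < 8, 0 < 2, 6 < 8, 8 < 10.
So I strictly dominates IV for Player II; IV is strictly dominated.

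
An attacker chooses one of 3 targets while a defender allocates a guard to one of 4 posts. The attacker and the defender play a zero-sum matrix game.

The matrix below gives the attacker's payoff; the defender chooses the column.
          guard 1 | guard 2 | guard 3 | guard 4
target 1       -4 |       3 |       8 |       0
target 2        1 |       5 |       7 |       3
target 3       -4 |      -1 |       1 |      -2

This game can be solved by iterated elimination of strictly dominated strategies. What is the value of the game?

Row target 3 is strictly dominated by row target 2 (1>-4, 5>-1, 7>1, 3>-2); eliminate target 3.
Column guard 3 is strictly dominated by guard 1 for the defender (-4<8, 1<7); eliminate guard 3.
Column guard 4 is strictly dominated by guard 1 for the defender (-4<0, 1<3); eliminate guard 4.
Row target 1 is strictly dominated by row target 2 (1>-4, 5>3); eliminate target 1.
Column guard 2 is strictly dominated by guard 1 for the defender (1<5); eliminate guard 2.
Only (target 2, guard 1) remains, with payoff 1.

1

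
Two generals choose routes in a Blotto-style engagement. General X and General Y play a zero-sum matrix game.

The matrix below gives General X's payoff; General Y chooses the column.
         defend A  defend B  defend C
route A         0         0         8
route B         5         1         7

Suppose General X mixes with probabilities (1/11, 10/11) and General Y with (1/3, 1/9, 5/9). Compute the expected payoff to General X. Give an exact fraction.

Against (1/3, 1/9, 5/9), each row's expected payoff is route A: 40/9; route B: 17/3.
Taking the (1/11, 10/11)-weighted average: (1/11)·(40/9) + (10/11)·(17/3) = 50/9.

50/9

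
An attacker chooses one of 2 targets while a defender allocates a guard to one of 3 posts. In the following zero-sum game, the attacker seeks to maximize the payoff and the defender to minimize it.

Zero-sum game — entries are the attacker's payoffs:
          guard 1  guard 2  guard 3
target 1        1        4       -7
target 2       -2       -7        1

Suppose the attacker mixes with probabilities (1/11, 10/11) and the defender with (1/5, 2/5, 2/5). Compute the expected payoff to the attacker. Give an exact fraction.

-29/11

Against (1/5, 2/5, 2/5), each row's expected payoff is target 1: -1; target 2: -14/5.
Taking the (1/11, 10/11)-weighted average: (1/11)·(-1) + (10/11)·(-14/5) = -29/11.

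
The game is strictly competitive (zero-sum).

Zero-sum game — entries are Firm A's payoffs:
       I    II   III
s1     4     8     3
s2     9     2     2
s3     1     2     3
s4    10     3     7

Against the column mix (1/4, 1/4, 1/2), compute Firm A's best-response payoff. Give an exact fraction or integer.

s1: (4)·(1/4) + (8)·(1/4) + (3)·(1/2) = 9/2.
s2: (9)·(1/4) + (2)·(1/4) + (2)·(1/2) = 15/4.
s3: (1)·(1/4) + (2)·(1/4) + (3)·(1/2) = 9/4.
s4: (10)·(1/4) + (3)·(1/4) + (7)·(1/2) = 27/4.
The best pure response is s4 with expected payoff 27/4.

27/4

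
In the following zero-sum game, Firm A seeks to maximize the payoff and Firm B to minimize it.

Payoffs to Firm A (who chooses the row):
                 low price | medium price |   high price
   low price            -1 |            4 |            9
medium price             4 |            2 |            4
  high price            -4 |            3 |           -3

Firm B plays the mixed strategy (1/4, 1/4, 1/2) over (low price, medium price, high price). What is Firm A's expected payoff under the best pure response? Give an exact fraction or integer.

low price: (-1)·(1/4) + (4)·(1/4) + (9)·(1/2) = 21/4.
medium price: (4)·(1/4) + (2)·(1/4) + (4)·(1/2) = 7/2.
high price: (-4)·(1/4) + (3)·(1/4) + (-3)·(1/2) = -7/4.
The best pure response is low price with expected payoff 21/4.

21/4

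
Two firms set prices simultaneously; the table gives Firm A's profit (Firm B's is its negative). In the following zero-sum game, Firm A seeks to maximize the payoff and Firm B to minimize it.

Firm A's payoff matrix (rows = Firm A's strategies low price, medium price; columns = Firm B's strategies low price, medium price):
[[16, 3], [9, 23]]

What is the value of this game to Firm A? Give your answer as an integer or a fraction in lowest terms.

341/27

Row minima are 3 and 9, so Firm A's maximin is 9; column maxima are 16 and 23, so Firm B's minimax is 16. These differ, so the equilibrium is in mixed strategies.
Let Firm A play low price with probability p. Firm B is indifferent when 16p + 9(1−p) = 3p + 23(1−p), giving p = 14/27.
Let Firm B play low price with probability q. Firm A is indifferent when 16q + 3(1−q) = 9q + 23(1−q), giving q = 20/27.
The value is 16·(20/27) + (3)·(7/27) = 341/27.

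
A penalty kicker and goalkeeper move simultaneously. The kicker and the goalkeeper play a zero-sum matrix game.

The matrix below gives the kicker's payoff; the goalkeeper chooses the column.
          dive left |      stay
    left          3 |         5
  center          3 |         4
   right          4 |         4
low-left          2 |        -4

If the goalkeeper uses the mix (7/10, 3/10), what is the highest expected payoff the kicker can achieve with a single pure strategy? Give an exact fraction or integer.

left: (3)·(7/10) + (5)·(3/10) = 18/5.
center: (3)·(7/10) + (4)·(3/10) = 33/10.
right: (4)·(7/10) + (4)·(3/10) = 4.
low-left: (2)·(7/10) + (-4)·(3/10) = 1/5.
The best pure response is right with expected payoff 4.

4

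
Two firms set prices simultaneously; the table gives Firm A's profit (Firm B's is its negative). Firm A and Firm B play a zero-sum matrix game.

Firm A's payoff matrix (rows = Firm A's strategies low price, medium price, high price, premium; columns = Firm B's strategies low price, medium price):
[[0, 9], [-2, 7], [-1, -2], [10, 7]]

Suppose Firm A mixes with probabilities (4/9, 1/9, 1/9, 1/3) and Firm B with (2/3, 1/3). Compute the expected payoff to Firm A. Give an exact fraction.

116/27

Against (2/3, 1/3), each row's expected payoff is low price: 3; medium price: 1; high price: -4/3; premium: 9.
Taking the (4/9, 1/9, 1/9, 1/3)-weighted average: (4/9)·(3) + (1/9)·(1) + (1/9)·(-4/3) + (1/3)·(9) = 116/27.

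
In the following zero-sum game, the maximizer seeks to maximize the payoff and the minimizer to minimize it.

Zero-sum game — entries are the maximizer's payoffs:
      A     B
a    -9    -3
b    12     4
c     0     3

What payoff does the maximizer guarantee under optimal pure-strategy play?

4

Row minima: -9, 4, 0 → the maximizer's maximin is 4.
Column maxima: 12, 4 → the minimizer's minimax is 4.
They coincide at (b, B), so the value is 4.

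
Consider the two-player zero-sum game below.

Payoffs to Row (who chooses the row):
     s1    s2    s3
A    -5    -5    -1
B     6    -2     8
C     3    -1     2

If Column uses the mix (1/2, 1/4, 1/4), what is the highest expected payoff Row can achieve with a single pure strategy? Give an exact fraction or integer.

A: (-5)·(1/2) + (-5)·(1/4) + (-1)·(1/4) = -4.
B: (6)·(1/2) + (-2)·(1/4) + (8)·(1/4) = 9/2.
C: (3)·(1/2) + (-1)·(1/4) + (2)·(1/4) = 7/4.
The best pure response is B with expected payoff 9/2.

9/2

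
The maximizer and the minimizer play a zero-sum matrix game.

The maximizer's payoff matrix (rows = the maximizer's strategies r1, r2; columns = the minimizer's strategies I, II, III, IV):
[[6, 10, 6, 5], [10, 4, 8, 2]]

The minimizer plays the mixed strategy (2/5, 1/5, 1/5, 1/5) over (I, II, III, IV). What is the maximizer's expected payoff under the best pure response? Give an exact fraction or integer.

r1: (6)·(2/5) + (10)·(1/5) + (6)·(1/5) + (5)·(1/5) = 33/5.
r2: (10)·(2/5) + (4)·(1/5) + (8)·(1/5) + (2)·(1/5) = 34/5.
The best pure response is r2 with expected payoff 34/5.

34/5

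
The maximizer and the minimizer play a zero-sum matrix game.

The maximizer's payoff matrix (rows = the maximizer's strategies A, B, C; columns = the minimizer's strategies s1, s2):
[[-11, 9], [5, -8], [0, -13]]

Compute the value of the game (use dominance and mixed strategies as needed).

Row C is strictly dominated by row B, so the maximizer never plays it.
The remaining 2×2 game on (A, B) × (s1, s2) has no saddle point. Let the maximizer play A with probability p; indifference gives −11p + 5(1−p) = 9p − 8(1−p), so p = 13/33.
Similarly the minimizer's optimal q on s1 is 17/33, and the value is -11·(17/33) + (9)·(16/33) = -43/33.

-43/33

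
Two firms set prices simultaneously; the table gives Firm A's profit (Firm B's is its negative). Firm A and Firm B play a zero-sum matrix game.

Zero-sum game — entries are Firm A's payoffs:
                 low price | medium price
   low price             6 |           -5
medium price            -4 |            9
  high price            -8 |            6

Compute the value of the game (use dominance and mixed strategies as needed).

Row high price is strictly dominated by row medium price, so Firm A never plays it.
The remaining 2×2 game on (low price, medium price) × (low price, medium price) has no saddle point. Let Firm A play low price with probability p; indifference gives 6p − 4(1−p) = −5p + 9(1−p), so p = 13/24.
Similarly Firm B's optimal q on low price is 7/12, and the value is 6·(7/12) + (-5)·(5/12) = 17/12.

17/12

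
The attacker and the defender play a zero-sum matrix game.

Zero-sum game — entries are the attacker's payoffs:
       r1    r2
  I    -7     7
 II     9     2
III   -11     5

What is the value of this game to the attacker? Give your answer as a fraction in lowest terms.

Row III is strictly dominated by row I, so the attacker never plays it.
The remaining 2×2 game on (I, II) × (r1, r2) has no saddle point. Let the attacker play I with probability p; indifference gives −7p + 9(1−p) = 7p + 2(1−p), so p = 1/3.
Similarly the defender's optimal q on r1 is 5/21, and the value is -7·(5/21) + (7)·(16/21) = 11/3.

11/3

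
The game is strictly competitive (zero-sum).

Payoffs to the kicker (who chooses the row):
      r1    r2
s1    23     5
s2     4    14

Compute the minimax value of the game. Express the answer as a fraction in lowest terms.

Row minima are 5 and 4, so the kicker's maximin is 5; column maxima are 23 and 14, so the goalkeeper's minimax is 14. These differ, so the equilibrium is in mixed strategies.
Let the kicker play s1 with probability p. The goalkeeper is indifferent when 23p + 4(1−p) = 5p + 14(1−p), giving p = 5/14.
Let the goalkeeper play r1 with probability q. The kicker is indifferent when 23q + 5(1−q) = 4q + 14(1−q), giving q = 9/28.
The value is 23·(9/28) + (5)·(19/28) = 151/14.

151/14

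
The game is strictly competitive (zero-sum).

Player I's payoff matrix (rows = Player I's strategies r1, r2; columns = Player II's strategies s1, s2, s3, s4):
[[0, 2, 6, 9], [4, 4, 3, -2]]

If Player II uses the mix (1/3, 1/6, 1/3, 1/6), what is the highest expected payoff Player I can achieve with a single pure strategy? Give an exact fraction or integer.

23/6

r1: (0)·(1/3) + (2)·(1/6) + (6)·(1/3) + (9)·(1/6) = 23/6.
r2: (4)·(1/3) + (4)·(1/6) + (3)·(1/3) + (-2)·(1/6) = 8/3.
The best pure response is r1 with expected payoff 23/6.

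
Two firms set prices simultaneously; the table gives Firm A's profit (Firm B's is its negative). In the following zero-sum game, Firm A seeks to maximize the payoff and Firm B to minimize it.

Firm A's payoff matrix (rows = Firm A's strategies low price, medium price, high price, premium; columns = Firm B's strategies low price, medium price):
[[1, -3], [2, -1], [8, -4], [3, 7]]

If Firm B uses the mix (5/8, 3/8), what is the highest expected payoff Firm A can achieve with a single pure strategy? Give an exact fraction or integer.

9/2

low price: (1)·(5/8) + (-3)·(3/8) = -1/2.
medium price: (2)·(5/8) + (-1)·(3/8) = 7/8.
high price: (8)·(5/8) + (-4)·(3/8) = 7/2.
premium: (3)·(5/8) + (7)·(3/8) = 9/2.
The best pure response is premium with expected payoff 9/2.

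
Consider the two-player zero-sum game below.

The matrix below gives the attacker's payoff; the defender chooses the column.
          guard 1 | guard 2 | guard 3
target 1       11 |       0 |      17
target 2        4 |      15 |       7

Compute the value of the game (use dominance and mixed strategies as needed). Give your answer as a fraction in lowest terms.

15/2

Column guard 3 is strictly dominated by guard 1 for the defender (it gives the attacker more in every row).
The remaining 2×2 game on (target 1, target 2) × (guard 1, guard 2) has no saddle point. Let the attacker play target 1 with probability p; indifference gives 11p + 4(1−p) = 15(1−p), so p = 1/2.
Similarly the defender's optimal q on guard 1 is 15/22, and the value is 11·(15/22) + (0)·(7/22) = 15/2.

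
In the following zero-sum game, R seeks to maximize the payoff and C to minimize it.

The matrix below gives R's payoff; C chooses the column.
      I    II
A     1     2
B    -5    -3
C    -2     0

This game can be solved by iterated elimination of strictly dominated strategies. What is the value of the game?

Row C is strictly dominated by row A (1>-2, 2>0); eliminate C.
Row B is strictly dominated by row A (1>-5, 2>-3); eliminate B.
Column II is strictly dominated by I for C (1<2); eliminate II.
Only (A, I) remains, with payoff 1.

1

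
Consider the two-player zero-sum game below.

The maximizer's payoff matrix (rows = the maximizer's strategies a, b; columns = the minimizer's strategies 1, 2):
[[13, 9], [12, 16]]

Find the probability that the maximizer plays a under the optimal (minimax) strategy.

Row minima are 9 and 12, so the maximizer's maximin is 12; column maxima are 13 and 16, so the minimizer's minimax is 13. These differ, so the equilibrium is in mixed strategies.
Let the maximizer play a with probability p. The minimizer is indifferent when 13p + 12(1−p) = 9p + 16(1−p), giving p = 1/2.

1/2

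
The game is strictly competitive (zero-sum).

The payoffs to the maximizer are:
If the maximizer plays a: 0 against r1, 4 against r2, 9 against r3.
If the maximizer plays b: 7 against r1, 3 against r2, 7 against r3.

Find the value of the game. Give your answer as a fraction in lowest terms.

7/2

Column r3 is strictly dominated by r2 for the minimizer (it gives the maximizer more in every row).
The remaining 2×2 game on (a, b) × (r1, r2) has no saddle point. Let the maximizer play a with probability p; indifference gives 7(1−p) = 4p + 3(1−p), so p = 1/2.
Similarly the minimizer's optimal q on r1 is 1/8, and the value is 0·(1/8) + (4)·(7/8) = 7/2.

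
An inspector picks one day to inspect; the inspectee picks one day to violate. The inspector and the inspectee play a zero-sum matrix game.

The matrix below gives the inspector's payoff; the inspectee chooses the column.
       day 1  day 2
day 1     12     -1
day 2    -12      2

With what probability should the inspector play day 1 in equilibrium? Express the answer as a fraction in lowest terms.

14/27

Row minima are -1 and -12, so the inspector's maximin is -1; column maxima are 12 and 2, so the inspectee's minimax is 2. These differ, so the equilibrium is in mixed strategies.
Let the inspector play day 1 with probability p. The inspectee is indifferent when 12p − 12(1−p) = −p + 2(1−p), giving p = 14/27.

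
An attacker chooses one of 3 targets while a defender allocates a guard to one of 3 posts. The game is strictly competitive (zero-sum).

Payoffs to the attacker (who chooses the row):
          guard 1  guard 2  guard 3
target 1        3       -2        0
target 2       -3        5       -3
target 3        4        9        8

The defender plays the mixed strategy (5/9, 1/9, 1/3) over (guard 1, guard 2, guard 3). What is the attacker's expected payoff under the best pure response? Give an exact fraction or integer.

53/9

target 1: (3)·(5/9) + (-2)·(1/9) + (0)·(1/3) = 13/9.
target 2: (-3)·(5/9) + (5)·(1/9) + (-3)·(1/3) = -19/9.
target 3: (4)·(5/9) + (9)·(1/9) + (8)·(1/3) = 53/9.
The best pure response is target 3 with expected payoff 53/9.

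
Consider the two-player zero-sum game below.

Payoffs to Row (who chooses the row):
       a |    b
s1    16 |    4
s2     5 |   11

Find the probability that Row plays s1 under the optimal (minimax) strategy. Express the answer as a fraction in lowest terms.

1/3

Row minima are 4 and 5, so Row's maximin is 5; column maxima are 16 and 11, so Column's minimax is 11. These differ, so the equilibrium is in mixed strategies.
Let Row play s1 with probability p. Column is indifferent when 16p + 5(1−p) = 4p + 11(1−p), giving p = 1/3.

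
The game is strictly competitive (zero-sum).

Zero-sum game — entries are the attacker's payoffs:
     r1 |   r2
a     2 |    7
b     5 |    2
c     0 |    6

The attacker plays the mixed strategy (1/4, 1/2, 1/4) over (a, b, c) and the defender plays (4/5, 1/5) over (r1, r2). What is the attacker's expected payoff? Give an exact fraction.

13/4

Against (4/5, 1/5), each row's expected payoff is a: 3; b: 22/5; c: 6/5.
Taking the (1/4, 1/2, 1/4)-weighted average: (1/4)·(3) + (1/2)·(22/5) + (1/4)·(6/5) = 13/4.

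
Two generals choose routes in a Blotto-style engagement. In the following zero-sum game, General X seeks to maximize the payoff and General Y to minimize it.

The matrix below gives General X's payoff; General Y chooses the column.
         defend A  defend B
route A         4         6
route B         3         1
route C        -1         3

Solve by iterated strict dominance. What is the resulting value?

4

Row route B is strictly dominated by row route A (4>3, 6>1); eliminate route B.
Row route C is strictly dominated by row route A (4>-1, 6>3); eliminate route C.
Column defend B is strictly dominated by defend A for General Y (4<6); eliminate defend B.
Only (route A, defend A) remains, with payoff 4.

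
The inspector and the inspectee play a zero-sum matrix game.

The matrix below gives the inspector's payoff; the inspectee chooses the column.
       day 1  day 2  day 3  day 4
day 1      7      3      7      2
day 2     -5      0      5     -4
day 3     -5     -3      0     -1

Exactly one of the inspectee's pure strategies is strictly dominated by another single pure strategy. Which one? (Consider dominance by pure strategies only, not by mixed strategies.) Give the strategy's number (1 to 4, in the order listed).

The inspectee prefers columns that give the inspector less. Compare day 3 with day 2: 3 < 7, 0 < 5, -3 < 0.
So day 2 strictly dominates day 3 for the inspectee; day 3 is strictly dominated.

3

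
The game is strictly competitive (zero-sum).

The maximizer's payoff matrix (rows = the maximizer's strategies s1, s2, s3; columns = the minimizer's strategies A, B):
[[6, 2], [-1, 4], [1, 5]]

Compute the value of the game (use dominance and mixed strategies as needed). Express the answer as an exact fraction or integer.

Row s2 is strictly dominated by row s3, so the maximizer never plays it.
The remaining 2×2 game on (s1, s3) × (A, B) has no saddle point. Let the maximizer play s1 with probability p; indifference gives 6p + (1−p) = 2p + 5(1−p), so p = 1/2.
Similarly the minimizer's optimal q on A is 3/8, and the value is 6·(3/8) + (2)·(5/8) = 7/2.

7/2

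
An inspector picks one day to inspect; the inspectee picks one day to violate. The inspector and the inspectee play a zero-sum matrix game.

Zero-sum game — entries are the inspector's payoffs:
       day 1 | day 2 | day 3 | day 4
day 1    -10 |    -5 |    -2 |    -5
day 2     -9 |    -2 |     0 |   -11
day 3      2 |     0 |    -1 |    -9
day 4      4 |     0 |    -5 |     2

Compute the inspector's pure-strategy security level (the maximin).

The worst-case payoff for each row is day 1: -10, day 2: -11, day 3: -9, day 4: -5.
The best of these is -5.

-5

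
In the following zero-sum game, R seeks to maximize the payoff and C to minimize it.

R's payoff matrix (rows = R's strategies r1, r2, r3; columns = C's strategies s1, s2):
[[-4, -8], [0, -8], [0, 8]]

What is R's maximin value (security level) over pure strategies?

0

The worst-case payoff for each row is r1: -8, r2: -8, r3: 0.
The best of these is 0.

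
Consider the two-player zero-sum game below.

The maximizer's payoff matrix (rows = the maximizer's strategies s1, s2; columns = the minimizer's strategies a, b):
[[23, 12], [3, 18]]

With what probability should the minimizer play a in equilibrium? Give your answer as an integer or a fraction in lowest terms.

3/13

Row minima are 12 and 3, so the maximizer's maximin is 12; column maxima are 23 and 18, so the minimizer's minimax is 18. These differ, so the equilibrium is in mixed strategies.
Let the minimizer play a with probability q. The maximizer is indifferent when 23q + 12(1−q) = 3q + 18(1−q), giving q = 3/13.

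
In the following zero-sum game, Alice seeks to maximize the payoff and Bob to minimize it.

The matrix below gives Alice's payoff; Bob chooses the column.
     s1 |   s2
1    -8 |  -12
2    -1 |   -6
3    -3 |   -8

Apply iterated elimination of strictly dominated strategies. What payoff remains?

-6

Row 1 is strictly dominated by row 2 (-1>-8, -6>-12); eliminate 1.
Row 3 is strictly dominated by row 2 (-1>-3, -6>-8); eliminate 3.
Column s1 is strictly dominated by s2 for Bob (-6<-1); eliminate s1.
Only (2, s2) remains, with payoff -6.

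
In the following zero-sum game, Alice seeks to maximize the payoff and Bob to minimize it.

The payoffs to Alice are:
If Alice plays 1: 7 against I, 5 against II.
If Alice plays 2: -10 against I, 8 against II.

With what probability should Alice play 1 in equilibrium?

Row minima are 5 and -10, so Alice's maximin is 5; column maxima are 7 and 8, so Bob's minimax is 7. These differ, so the equilibrium is in mixed strategies.
Let Alice play 1 with probability p. Bob is indifferent when 7p − 10(1−p) = 5p + 8(1−p), giving p = 9/10.

9/10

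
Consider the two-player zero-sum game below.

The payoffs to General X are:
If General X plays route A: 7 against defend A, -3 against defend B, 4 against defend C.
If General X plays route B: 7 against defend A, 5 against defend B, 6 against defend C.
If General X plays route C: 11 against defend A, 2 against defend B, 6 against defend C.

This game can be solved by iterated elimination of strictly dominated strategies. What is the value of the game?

5

Column defend A is strictly dominated by defend B for General Y (-3<7, 5<7, 2<11); eliminate defend A.
Row route A is strictly dominated by row route B (5>-3, 6>4); eliminate route A.
Column defend C is strictly dominated by defend B for General Y (5<6, 2<6); eliminate defend C.
Row route C is strictly dominated by row route B (5>2); eliminate route C.
Only (route B, defend B) remains, with payoff 5.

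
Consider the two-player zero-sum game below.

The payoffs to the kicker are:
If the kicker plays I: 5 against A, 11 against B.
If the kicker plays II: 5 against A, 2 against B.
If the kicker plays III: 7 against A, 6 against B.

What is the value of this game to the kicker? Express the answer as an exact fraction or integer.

47/7

Row II is strictly dominated by row III, so the kicker never plays it.
The remaining 2×2 game on (I, III) × (A, B) has no saddle point. Let the kicker play I with probability p; indifference gives 5p + 7(1−p) = 11p + 6(1−p), so p = 1/7.
Similarly the goalkeeper's optimal q on A is 5/7, and the value is 5·(5/7) + (11)·(2/7) = 47/7.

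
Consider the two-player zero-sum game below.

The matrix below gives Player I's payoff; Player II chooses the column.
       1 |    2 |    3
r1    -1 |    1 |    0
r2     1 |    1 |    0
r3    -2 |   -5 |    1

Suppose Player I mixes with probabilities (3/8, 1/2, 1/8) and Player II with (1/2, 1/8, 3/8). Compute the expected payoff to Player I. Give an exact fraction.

Against (1/2, 1/8, 3/8), each row's expected payoff is r1: -3/8; r2: 5/8; r3: -5/4.
Taking the (3/8, 1/2, 1/8)-weighted average: (3/8)·(-3/8) + (1/2)·(5/8) + (1/8)·(-5/4) = 1/64.

1/64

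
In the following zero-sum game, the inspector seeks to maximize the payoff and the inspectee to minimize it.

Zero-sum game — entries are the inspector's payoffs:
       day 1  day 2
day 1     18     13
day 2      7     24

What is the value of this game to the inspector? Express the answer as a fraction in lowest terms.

Row minima are 13 and 7, so the inspector's maximin is 13; column maxima are 18 and 24, so the inspectee's minimax is 18. These differ, so the equilibrium is in mixed strategies.
Let the inspector play day 1 with probability p. The inspectee is indifferent when 18p + 7(1−p) = 13p + 24(1−p), giving p = 17/22.
Let the inspectee play day 1 with probability q. The inspector is indifferent when 18q + 13(1−q) = 7q + 24(1−q), giving q = 1/2.
The value is 18·(1/2) + (13)·(1/2) = 31/2.

31/2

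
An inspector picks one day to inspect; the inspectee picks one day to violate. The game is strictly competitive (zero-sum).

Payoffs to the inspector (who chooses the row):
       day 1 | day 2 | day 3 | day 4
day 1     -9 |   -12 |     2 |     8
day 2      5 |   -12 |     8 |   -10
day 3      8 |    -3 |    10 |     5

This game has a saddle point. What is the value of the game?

Row minima: -12, -12, -3 → the inspector's maximin is -3.
Column maxima: 8, -3, 10, 8 → the inspectee's minimax is -3.
They coincide at (day 3, day 2), so the value is -3.

-3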